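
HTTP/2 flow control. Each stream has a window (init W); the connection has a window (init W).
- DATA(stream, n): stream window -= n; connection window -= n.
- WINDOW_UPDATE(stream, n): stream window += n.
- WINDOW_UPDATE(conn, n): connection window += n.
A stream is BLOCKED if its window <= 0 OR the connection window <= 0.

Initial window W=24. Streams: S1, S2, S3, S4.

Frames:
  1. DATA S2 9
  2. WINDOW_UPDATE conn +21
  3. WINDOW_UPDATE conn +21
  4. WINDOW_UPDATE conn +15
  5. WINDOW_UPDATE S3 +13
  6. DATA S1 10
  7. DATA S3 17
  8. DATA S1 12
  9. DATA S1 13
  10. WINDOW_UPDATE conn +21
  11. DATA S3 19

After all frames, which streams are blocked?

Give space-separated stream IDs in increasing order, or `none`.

Op 1: conn=15 S1=24 S2=15 S3=24 S4=24 blocked=[]
Op 2: conn=36 S1=24 S2=15 S3=24 S4=24 blocked=[]
Op 3: conn=57 S1=24 S2=15 S3=24 S4=24 blocked=[]
Op 4: conn=72 S1=24 S2=15 S3=24 S4=24 blocked=[]
Op 5: conn=72 S1=24 S2=15 S3=37 S4=24 blocked=[]
Op 6: conn=62 S1=14 S2=15 S3=37 S4=24 blocked=[]
Op 7: conn=45 S1=14 S2=15 S3=20 S4=24 blocked=[]
Op 8: conn=33 S1=2 S2=15 S3=20 S4=24 blocked=[]
Op 9: conn=20 S1=-11 S2=15 S3=20 S4=24 blocked=[1]
Op 10: conn=41 S1=-11 S2=15 S3=20 S4=24 blocked=[1]
Op 11: conn=22 S1=-11 S2=15 S3=1 S4=24 blocked=[1]

Answer: S1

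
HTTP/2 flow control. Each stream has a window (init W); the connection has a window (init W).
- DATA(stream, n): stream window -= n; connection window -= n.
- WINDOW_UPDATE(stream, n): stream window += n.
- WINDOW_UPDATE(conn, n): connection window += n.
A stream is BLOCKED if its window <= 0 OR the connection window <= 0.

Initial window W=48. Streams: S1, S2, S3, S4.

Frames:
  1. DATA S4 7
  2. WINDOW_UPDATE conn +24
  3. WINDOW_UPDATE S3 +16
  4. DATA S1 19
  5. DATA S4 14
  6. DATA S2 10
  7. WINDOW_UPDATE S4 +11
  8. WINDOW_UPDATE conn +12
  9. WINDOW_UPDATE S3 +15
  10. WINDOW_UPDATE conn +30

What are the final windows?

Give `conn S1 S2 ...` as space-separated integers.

Op 1: conn=41 S1=48 S2=48 S3=48 S4=41 blocked=[]
Op 2: conn=65 S1=48 S2=48 S3=48 S4=41 blocked=[]
Op 3: conn=65 S1=48 S2=48 S3=64 S4=41 blocked=[]
Op 4: conn=46 S1=29 S2=48 S3=64 S4=41 blocked=[]
Op 5: conn=32 S1=29 S2=48 S3=64 S4=27 blocked=[]
Op 6: conn=22 S1=29 S2=38 S3=64 S4=27 blocked=[]
Op 7: conn=22 S1=29 S2=38 S3=64 S4=38 blocked=[]
Op 8: conn=34 S1=29 S2=38 S3=64 S4=38 blocked=[]
Op 9: conn=34 S1=29 S2=38 S3=79 S4=38 blocked=[]
Op 10: conn=64 S1=29 S2=38 S3=79 S4=38 blocked=[]

Answer: 64 29 38 79 38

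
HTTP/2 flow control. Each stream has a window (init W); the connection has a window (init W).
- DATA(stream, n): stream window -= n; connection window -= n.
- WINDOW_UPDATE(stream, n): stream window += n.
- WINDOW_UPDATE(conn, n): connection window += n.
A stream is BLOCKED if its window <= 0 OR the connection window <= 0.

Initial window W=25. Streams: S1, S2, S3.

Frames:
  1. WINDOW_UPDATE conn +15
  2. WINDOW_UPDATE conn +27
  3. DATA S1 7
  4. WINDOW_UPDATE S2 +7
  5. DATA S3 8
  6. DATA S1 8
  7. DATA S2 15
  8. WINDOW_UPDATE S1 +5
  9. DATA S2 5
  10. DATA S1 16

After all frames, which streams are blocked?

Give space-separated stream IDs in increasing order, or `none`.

Op 1: conn=40 S1=25 S2=25 S3=25 blocked=[]
Op 2: conn=67 S1=25 S2=25 S3=25 blocked=[]
Op 3: conn=60 S1=18 S2=25 S3=25 blocked=[]
Op 4: conn=60 S1=18 S2=32 S3=25 blocked=[]
Op 5: conn=52 S1=18 S2=32 S3=17 blocked=[]
Op 6: conn=44 S1=10 S2=32 S3=17 blocked=[]
Op 7: conn=29 S1=10 S2=17 S3=17 blocked=[]
Op 8: conn=29 S1=15 S2=17 S3=17 blocked=[]
Op 9: conn=24 S1=15 S2=12 S3=17 blocked=[]
Op 10: conn=8 S1=-1 S2=12 S3=17 blocked=[1]

Answer: S1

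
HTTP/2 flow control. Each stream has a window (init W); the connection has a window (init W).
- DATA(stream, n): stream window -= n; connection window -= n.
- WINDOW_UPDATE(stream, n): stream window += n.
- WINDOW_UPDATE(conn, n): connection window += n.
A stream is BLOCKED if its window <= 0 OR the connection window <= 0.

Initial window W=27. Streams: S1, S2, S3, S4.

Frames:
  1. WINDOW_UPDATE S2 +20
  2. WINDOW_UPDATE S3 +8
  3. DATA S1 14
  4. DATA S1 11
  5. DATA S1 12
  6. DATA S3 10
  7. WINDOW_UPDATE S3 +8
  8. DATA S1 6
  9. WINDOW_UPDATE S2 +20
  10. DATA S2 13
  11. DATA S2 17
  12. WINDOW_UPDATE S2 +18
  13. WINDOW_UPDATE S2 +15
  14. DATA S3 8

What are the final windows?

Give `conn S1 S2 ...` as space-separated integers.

Op 1: conn=27 S1=27 S2=47 S3=27 S4=27 blocked=[]
Op 2: conn=27 S1=27 S2=47 S3=35 S4=27 blocked=[]
Op 3: conn=13 S1=13 S2=47 S3=35 S4=27 blocked=[]
Op 4: conn=2 S1=2 S2=47 S3=35 S4=27 blocked=[]
Op 5: conn=-10 S1=-10 S2=47 S3=35 S4=27 blocked=[1, 2, 3, 4]
Op 6: conn=-20 S1=-10 S2=47 S3=25 S4=27 blocked=[1, 2, 3, 4]
Op 7: conn=-20 S1=-10 S2=47 S3=33 S4=27 blocked=[1, 2, 3, 4]
Op 8: conn=-26 S1=-16 S2=47 S3=33 S4=27 blocked=[1, 2, 3, 4]
Op 9: conn=-26 S1=-16 S2=67 S3=33 S4=27 blocked=[1, 2, 3, 4]
Op 10: conn=-39 S1=-16 S2=54 S3=33 S4=27 blocked=[1, 2, 3, 4]
Op 11: conn=-56 S1=-16 S2=37 S3=33 S4=27 blocked=[1, 2, 3, 4]
Op 12: conn=-56 S1=-16 S2=55 S3=33 S4=27 blocked=[1, 2, 3, 4]
Op 13: conn=-56 S1=-16 S2=70 S3=33 S4=27 blocked=[1, 2, 3, 4]
Op 14: conn=-64 S1=-16 S2=70 S3=25 S4=27 blocked=[1, 2, 3, 4]

Answer: -64 -16 70 25 27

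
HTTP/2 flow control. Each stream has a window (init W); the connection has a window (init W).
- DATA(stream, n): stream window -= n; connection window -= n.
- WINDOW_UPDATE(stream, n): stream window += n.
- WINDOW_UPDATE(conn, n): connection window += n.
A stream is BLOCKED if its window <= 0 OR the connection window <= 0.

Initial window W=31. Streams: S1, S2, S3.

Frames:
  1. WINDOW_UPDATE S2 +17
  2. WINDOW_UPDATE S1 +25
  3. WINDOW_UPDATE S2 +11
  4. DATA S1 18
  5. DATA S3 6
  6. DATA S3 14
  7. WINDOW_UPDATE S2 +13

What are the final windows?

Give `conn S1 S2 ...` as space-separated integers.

Op 1: conn=31 S1=31 S2=48 S3=31 blocked=[]
Op 2: conn=31 S1=56 S2=48 S3=31 blocked=[]
Op 3: conn=31 S1=56 S2=59 S3=31 blocked=[]
Op 4: conn=13 S1=38 S2=59 S3=31 blocked=[]
Op 5: conn=7 S1=38 S2=59 S3=25 blocked=[]
Op 6: conn=-7 S1=38 S2=59 S3=11 blocked=[1, 2, 3]
Op 7: conn=-7 S1=38 S2=72 S3=11 blocked=[1, 2, 3]

Answer: -7 38 72 11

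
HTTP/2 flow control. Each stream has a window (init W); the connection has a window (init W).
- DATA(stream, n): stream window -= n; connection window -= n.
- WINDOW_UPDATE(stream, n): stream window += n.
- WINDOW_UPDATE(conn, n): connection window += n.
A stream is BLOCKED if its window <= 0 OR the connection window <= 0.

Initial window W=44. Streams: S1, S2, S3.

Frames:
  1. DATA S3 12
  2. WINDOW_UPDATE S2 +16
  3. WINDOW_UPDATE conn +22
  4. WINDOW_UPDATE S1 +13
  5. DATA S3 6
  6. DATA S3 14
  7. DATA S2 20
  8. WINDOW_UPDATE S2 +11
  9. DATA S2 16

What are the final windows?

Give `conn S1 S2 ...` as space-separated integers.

Answer: -2 57 35 12

Derivation:
Op 1: conn=32 S1=44 S2=44 S3=32 blocked=[]
Op 2: conn=32 S1=44 S2=60 S3=32 blocked=[]
Op 3: conn=54 S1=44 S2=60 S3=32 blocked=[]
Op 4: conn=54 S1=57 S2=60 S3=32 blocked=[]
Op 5: conn=48 S1=57 S2=60 S3=26 blocked=[]
Op 6: conn=34 S1=57 S2=60 S3=12 blocked=[]
Op 7: conn=14 S1=57 S2=40 S3=12 blocked=[]
Op 8: conn=14 S1=57 S2=51 S3=12 blocked=[]
Op 9: conn=-2 S1=57 S2=35 S3=12 blocked=[1, 2, 3]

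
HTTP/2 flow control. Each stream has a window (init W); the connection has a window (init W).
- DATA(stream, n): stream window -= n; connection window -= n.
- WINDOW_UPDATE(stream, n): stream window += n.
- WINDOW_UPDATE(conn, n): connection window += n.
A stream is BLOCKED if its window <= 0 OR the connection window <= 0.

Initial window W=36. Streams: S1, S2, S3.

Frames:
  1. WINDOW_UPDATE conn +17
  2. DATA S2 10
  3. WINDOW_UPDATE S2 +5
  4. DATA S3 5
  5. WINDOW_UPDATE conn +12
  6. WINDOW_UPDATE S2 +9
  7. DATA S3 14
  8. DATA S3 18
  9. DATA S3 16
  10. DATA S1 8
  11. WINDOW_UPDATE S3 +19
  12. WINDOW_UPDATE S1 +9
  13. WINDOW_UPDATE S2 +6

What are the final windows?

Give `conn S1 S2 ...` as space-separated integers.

Answer: -6 37 46 2

Derivation:
Op 1: conn=53 S1=36 S2=36 S3=36 blocked=[]
Op 2: conn=43 S1=36 S2=26 S3=36 blocked=[]
Op 3: conn=43 S1=36 S2=31 S3=36 blocked=[]
Op 4: conn=38 S1=36 S2=31 S3=31 blocked=[]
Op 5: conn=50 S1=36 S2=31 S3=31 blocked=[]
Op 6: conn=50 S1=36 S2=40 S3=31 blocked=[]
Op 7: conn=36 S1=36 S2=40 S3=17 blocked=[]
Op 8: conn=18 S1=36 S2=40 S3=-1 blocked=[3]
Op 9: conn=2 S1=36 S2=40 S3=-17 blocked=[3]
Op 10: conn=-6 S1=28 S2=40 S3=-17 blocked=[1, 2, 3]
Op 11: conn=-6 S1=28 S2=40 S3=2 blocked=[1, 2, 3]
Op 12: conn=-6 S1=37 S2=40 S3=2 blocked=[1, 2, 3]
Op 13: conn=-6 S1=37 S2=46 S3=2 blocked=[1, 2, 3]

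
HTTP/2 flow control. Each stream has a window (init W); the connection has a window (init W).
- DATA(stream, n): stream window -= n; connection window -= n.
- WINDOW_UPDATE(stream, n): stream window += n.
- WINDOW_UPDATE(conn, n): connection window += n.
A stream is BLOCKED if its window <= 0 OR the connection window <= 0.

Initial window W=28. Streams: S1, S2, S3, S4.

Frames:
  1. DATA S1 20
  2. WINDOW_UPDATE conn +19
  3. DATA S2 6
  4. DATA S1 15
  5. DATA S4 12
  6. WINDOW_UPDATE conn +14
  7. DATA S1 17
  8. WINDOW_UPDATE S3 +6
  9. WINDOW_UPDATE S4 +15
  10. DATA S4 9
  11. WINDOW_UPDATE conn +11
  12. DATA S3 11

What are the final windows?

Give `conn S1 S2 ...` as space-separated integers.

Answer: -18 -24 22 23 22

Derivation:
Op 1: conn=8 S1=8 S2=28 S3=28 S4=28 blocked=[]
Op 2: conn=27 S1=8 S2=28 S3=28 S4=28 blocked=[]
Op 3: conn=21 S1=8 S2=22 S3=28 S4=28 blocked=[]
Op 4: conn=6 S1=-7 S2=22 S3=28 S4=28 blocked=[1]
Op 5: conn=-6 S1=-7 S2=22 S3=28 S4=16 blocked=[1, 2, 3, 4]
Op 6: conn=8 S1=-7 S2=22 S3=28 S4=16 blocked=[1]
Op 7: conn=-9 S1=-24 S2=22 S3=28 S4=16 blocked=[1, 2, 3, 4]
Op 8: conn=-9 S1=-24 S2=22 S3=34 S4=16 blocked=[1, 2, 3, 4]
Op 9: conn=-9 S1=-24 S2=22 S3=34 S4=31 blocked=[1, 2, 3, 4]
Op 10: conn=-18 S1=-24 S2=22 S3=34 S4=22 blocked=[1, 2, 3, 4]
Op 11: conn=-7 S1=-24 S2=22 S3=34 S4=22 blocked=[1, 2, 3, 4]
Op 12: conn=-18 S1=-24 S2=22 S3=23 S4=22 blocked=[1, 2, 3, 4]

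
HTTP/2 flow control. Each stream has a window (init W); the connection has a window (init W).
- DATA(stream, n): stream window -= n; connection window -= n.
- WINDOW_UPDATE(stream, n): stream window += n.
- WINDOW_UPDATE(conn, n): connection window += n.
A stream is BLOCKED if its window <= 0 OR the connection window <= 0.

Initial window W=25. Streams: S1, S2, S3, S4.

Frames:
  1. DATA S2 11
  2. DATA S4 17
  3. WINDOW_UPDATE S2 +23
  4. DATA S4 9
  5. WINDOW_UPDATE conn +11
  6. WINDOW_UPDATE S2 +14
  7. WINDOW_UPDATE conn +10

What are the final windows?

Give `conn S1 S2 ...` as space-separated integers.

Op 1: conn=14 S1=25 S2=14 S3=25 S4=25 blocked=[]
Op 2: conn=-3 S1=25 S2=14 S3=25 S4=8 blocked=[1, 2, 3, 4]
Op 3: conn=-3 S1=25 S2=37 S3=25 S4=8 blocked=[1, 2, 3, 4]
Op 4: conn=-12 S1=25 S2=37 S3=25 S4=-1 blocked=[1, 2, 3, 4]
Op 5: conn=-1 S1=25 S2=37 S3=25 S4=-1 blocked=[1, 2, 3, 4]
Op 6: conn=-1 S1=25 S2=51 S3=25 S4=-1 blocked=[1, 2, 3, 4]
Op 7: conn=9 S1=25 S2=51 S3=25 S4=-1 blocked=[4]

Answer: 9 25 51 25 -1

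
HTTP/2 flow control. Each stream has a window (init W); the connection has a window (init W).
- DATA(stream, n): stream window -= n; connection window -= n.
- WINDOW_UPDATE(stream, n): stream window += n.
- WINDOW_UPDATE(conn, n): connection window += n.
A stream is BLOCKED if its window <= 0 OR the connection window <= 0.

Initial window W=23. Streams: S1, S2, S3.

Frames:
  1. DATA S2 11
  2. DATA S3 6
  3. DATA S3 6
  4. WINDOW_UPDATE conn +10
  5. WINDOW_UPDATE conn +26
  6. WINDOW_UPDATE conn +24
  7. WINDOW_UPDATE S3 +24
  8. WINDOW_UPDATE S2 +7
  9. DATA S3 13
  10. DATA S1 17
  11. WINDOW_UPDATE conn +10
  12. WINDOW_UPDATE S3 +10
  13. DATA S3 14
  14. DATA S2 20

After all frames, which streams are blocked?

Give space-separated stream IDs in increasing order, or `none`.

Answer: S2

Derivation:
Op 1: conn=12 S1=23 S2=12 S3=23 blocked=[]
Op 2: conn=6 S1=23 S2=12 S3=17 blocked=[]
Op 3: conn=0 S1=23 S2=12 S3=11 blocked=[1, 2, 3]
Op 4: conn=10 S1=23 S2=12 S3=11 blocked=[]
Op 5: conn=36 S1=23 S2=12 S3=11 blocked=[]
Op 6: conn=60 S1=23 S2=12 S3=11 blocked=[]
Op 7: conn=60 S1=23 S2=12 S3=35 blocked=[]
Op 8: conn=60 S1=23 S2=19 S3=35 blocked=[]
Op 9: conn=47 S1=23 S2=19 S3=22 blocked=[]
Op 10: conn=30 S1=6 S2=19 S3=22 blocked=[]
Op 11: conn=40 S1=6 S2=19 S3=22 blocked=[]
Op 12: conn=40 S1=6 S2=19 S3=32 blocked=[]
Op 13: conn=26 S1=6 S2=19 S3=18 blocked=[]
Op 14: conn=6 S1=6 S2=-1 S3=18 blocked=[2]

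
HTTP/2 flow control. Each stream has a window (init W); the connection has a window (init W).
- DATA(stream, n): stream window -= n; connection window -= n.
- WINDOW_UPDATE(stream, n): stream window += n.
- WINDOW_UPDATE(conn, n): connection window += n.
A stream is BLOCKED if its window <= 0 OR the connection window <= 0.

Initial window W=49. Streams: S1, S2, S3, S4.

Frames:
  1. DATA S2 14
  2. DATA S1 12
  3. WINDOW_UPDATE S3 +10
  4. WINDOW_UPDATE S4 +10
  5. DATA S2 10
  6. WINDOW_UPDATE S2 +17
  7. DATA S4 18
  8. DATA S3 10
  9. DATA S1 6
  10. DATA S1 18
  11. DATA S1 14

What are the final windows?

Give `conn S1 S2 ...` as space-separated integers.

Answer: -53 -1 42 49 41

Derivation:
Op 1: conn=35 S1=49 S2=35 S3=49 S4=49 blocked=[]
Op 2: conn=23 S1=37 S2=35 S3=49 S4=49 blocked=[]
Op 3: conn=23 S1=37 S2=35 S3=59 S4=49 blocked=[]
Op 4: conn=23 S1=37 S2=35 S3=59 S4=59 blocked=[]
Op 5: conn=13 S1=37 S2=25 S3=59 S4=59 blocked=[]
Op 6: conn=13 S1=37 S2=42 S3=59 S4=59 blocked=[]
Op 7: conn=-5 S1=37 S2=42 S3=59 S4=41 blocked=[1, 2, 3, 4]
Op 8: conn=-15 S1=37 S2=42 S3=49 S4=41 blocked=[1, 2, 3, 4]
Op 9: conn=-21 S1=31 S2=42 S3=49 S4=41 blocked=[1, 2, 3, 4]
Op 10: conn=-39 S1=13 S2=42 S3=49 S4=41 blocked=[1, 2, 3, 4]
Op 11: conn=-53 S1=-1 S2=42 S3=49 S4=41 blocked=[1, 2, 3, 4]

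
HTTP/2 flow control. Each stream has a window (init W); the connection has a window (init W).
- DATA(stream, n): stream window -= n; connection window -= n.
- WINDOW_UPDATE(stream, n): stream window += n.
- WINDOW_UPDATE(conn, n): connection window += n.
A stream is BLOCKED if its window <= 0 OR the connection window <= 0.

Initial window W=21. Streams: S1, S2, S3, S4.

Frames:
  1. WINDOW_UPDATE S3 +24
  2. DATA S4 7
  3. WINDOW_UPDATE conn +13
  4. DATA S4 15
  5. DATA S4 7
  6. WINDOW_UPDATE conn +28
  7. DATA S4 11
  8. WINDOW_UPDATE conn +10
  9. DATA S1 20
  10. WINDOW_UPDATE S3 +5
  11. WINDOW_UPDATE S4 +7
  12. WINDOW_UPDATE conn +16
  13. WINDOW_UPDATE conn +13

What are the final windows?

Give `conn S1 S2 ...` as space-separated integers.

Answer: 41 1 21 50 -12

Derivation:
Op 1: conn=21 S1=21 S2=21 S3=45 S4=21 blocked=[]
Op 2: conn=14 S1=21 S2=21 S3=45 S4=14 blocked=[]
Op 3: conn=27 S1=21 S2=21 S3=45 S4=14 blocked=[]
Op 4: conn=12 S1=21 S2=21 S3=45 S4=-1 blocked=[4]
Op 5: conn=5 S1=21 S2=21 S3=45 S4=-8 blocked=[4]
Op 6: conn=33 S1=21 S2=21 S3=45 S4=-8 blocked=[4]
Op 7: conn=22 S1=21 S2=21 S3=45 S4=-19 blocked=[4]
Op 8: conn=32 S1=21 S2=21 S3=45 S4=-19 blocked=[4]
Op 9: conn=12 S1=1 S2=21 S3=45 S4=-19 blocked=[4]
Op 10: conn=12 S1=1 S2=21 S3=50 S4=-19 blocked=[4]
Op 11: conn=12 S1=1 S2=21 S3=50 S4=-12 blocked=[4]
Op 12: conn=28 S1=1 S2=21 S3=50 S4=-12 blocked=[4]
Op 13: conn=41 S1=1 S2=21 S3=50 S4=-12 blocked=[4]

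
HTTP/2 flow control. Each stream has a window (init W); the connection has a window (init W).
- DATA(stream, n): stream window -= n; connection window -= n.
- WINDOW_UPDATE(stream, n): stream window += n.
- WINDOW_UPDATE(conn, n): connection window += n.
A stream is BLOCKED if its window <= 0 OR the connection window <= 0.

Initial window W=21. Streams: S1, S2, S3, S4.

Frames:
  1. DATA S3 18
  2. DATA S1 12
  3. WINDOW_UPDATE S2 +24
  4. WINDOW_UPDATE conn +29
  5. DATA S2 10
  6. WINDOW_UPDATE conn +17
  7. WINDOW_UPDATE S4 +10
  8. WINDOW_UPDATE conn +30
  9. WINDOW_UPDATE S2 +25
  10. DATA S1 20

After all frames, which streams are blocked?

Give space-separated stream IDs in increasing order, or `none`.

Op 1: conn=3 S1=21 S2=21 S3=3 S4=21 blocked=[]
Op 2: conn=-9 S1=9 S2=21 S3=3 S4=21 blocked=[1, 2, 3, 4]
Op 3: conn=-9 S1=9 S2=45 S3=3 S4=21 blocked=[1, 2, 3, 4]
Op 4: conn=20 S1=9 S2=45 S3=3 S4=21 blocked=[]
Op 5: conn=10 S1=9 S2=35 S3=3 S4=21 blocked=[]
Op 6: conn=27 S1=9 S2=35 S3=3 S4=21 blocked=[]
Op 7: conn=27 S1=9 S2=35 S3=3 S4=31 blocked=[]
Op 8: conn=57 S1=9 S2=35 S3=3 S4=31 blocked=[]
Op 9: conn=57 S1=9 S2=60 S3=3 S4=31 blocked=[]
Op 10: conn=37 S1=-11 S2=60 S3=3 S4=31 blocked=[1]

Answer: S1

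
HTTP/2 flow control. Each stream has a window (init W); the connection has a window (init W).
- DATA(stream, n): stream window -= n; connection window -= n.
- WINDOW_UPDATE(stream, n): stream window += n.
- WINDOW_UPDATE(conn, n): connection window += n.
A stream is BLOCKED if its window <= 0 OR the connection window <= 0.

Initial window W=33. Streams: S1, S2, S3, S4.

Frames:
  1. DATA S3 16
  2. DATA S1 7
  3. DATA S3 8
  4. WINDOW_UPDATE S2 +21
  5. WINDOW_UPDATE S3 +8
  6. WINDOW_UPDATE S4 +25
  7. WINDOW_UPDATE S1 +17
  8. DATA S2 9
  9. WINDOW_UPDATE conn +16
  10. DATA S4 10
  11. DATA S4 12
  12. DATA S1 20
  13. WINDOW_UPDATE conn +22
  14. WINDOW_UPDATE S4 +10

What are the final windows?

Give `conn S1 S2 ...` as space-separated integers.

Answer: -11 23 45 17 46

Derivation:
Op 1: conn=17 S1=33 S2=33 S3=17 S4=33 blocked=[]
Op 2: conn=10 S1=26 S2=33 S3=17 S4=33 blocked=[]
Op 3: conn=2 S1=26 S2=33 S3=9 S4=33 blocked=[]
Op 4: conn=2 S1=26 S2=54 S3=9 S4=33 blocked=[]
Op 5: conn=2 S1=26 S2=54 S3=17 S4=33 blocked=[]
Op 6: conn=2 S1=26 S2=54 S3=17 S4=58 blocked=[]
Op 7: conn=2 S1=43 S2=54 S3=17 S4=58 blocked=[]
Op 8: conn=-7 S1=43 S2=45 S3=17 S4=58 blocked=[1, 2, 3, 4]
Op 9: conn=9 S1=43 S2=45 S3=17 S4=58 blocked=[]
Op 10: conn=-1 S1=43 S2=45 S3=17 S4=48 blocked=[1, 2, 3, 4]
Op 11: conn=-13 S1=43 S2=45 S3=17 S4=36 blocked=[1, 2, 3, 4]
Op 12: conn=-33 S1=23 S2=45 S3=17 S4=36 blocked=[1, 2, 3, 4]
Op 13: conn=-11 S1=23 S2=45 S3=17 S4=36 blocked=[1, 2, 3, 4]
Op 14: conn=-11 S1=23 S2=45 S3=17 S4=46 blocked=[1, 2, 3, 4]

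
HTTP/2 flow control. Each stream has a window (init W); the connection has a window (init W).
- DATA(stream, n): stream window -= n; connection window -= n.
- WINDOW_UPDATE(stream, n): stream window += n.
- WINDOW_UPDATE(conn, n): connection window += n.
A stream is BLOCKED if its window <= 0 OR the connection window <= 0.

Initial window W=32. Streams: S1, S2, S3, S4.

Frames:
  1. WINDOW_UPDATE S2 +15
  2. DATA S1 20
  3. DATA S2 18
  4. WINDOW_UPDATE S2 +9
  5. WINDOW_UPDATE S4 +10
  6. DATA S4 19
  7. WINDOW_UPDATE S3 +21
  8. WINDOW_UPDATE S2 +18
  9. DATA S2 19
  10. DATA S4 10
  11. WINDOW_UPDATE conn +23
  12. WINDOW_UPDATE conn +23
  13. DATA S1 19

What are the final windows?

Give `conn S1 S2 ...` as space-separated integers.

Answer: -27 -7 37 53 13

Derivation:
Op 1: conn=32 S1=32 S2=47 S3=32 S4=32 blocked=[]
Op 2: conn=12 S1=12 S2=47 S3=32 S4=32 blocked=[]
Op 3: conn=-6 S1=12 S2=29 S3=32 S4=32 blocked=[1, 2, 3, 4]
Op 4: conn=-6 S1=12 S2=38 S3=32 S4=32 blocked=[1, 2, 3, 4]
Op 5: conn=-6 S1=12 S2=38 S3=32 S4=42 blocked=[1, 2, 3, 4]
Op 6: conn=-25 S1=12 S2=38 S3=32 S4=23 blocked=[1, 2, 3, 4]
Op 7: conn=-25 S1=12 S2=38 S3=53 S4=23 blocked=[1, 2, 3, 4]
Op 8: conn=-25 S1=12 S2=56 S3=53 S4=23 blocked=[1, 2, 3, 4]
Op 9: conn=-44 S1=12 S2=37 S3=53 S4=23 blocked=[1, 2, 3, 4]
Op 10: conn=-54 S1=12 S2=37 S3=53 S4=13 blocked=[1, 2, 3, 4]
Op 11: conn=-31 S1=12 S2=37 S3=53 S4=13 blocked=[1, 2, 3, 4]
Op 12: conn=-8 S1=12 S2=37 S3=53 S4=13 blocked=[1, 2, 3, 4]
Op 13: conn=-27 S1=-7 S2=37 S3=53 S4=13 blocked=[1, 2, 3, 4]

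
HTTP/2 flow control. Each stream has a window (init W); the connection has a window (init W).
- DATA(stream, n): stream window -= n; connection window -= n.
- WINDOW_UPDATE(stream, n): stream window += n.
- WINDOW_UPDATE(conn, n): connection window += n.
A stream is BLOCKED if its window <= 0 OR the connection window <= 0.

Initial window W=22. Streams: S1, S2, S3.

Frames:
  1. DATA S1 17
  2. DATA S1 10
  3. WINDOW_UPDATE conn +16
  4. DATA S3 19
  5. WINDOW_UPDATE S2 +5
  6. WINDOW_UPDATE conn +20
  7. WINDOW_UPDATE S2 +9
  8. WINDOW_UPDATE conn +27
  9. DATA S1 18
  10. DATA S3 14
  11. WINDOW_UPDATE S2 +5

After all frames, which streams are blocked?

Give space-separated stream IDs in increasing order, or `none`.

Answer: S1 S3

Derivation:
Op 1: conn=5 S1=5 S2=22 S3=22 blocked=[]
Op 2: conn=-5 S1=-5 S2=22 S3=22 blocked=[1, 2, 3]
Op 3: conn=11 S1=-5 S2=22 S3=22 blocked=[1]
Op 4: conn=-8 S1=-5 S2=22 S3=3 blocked=[1, 2, 3]
Op 5: conn=-8 S1=-5 S2=27 S3=3 blocked=[1, 2, 3]
Op 6: conn=12 S1=-5 S2=27 S3=3 blocked=[1]
Op 7: conn=12 S1=-5 S2=36 S3=3 blocked=[1]
Op 8: conn=39 S1=-5 S2=36 S3=3 blocked=[1]
Op 9: conn=21 S1=-23 S2=36 S3=3 blocked=[1]
Op 10: conn=7 S1=-23 S2=36 S3=-11 blocked=[1, 3]
Op 11: conn=7 S1=-23 S2=41 S3=-11 blocked=[1, 3]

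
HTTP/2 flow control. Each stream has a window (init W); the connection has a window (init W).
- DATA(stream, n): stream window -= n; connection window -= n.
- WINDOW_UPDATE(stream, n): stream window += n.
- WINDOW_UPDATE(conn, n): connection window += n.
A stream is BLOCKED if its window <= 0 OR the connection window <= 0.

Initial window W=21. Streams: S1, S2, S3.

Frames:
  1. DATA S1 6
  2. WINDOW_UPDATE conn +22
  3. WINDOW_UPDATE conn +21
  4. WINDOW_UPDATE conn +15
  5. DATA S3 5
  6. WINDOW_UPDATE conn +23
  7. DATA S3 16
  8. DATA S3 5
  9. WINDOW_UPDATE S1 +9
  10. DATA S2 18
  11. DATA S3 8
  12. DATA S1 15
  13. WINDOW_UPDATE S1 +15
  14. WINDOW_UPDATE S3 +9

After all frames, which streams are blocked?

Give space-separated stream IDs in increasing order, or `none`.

Answer: S3

Derivation:
Op 1: conn=15 S1=15 S2=21 S3=21 blocked=[]
Op 2: conn=37 S1=15 S2=21 S3=21 blocked=[]
Op 3: conn=58 S1=15 S2=21 S3=21 blocked=[]
Op 4: conn=73 S1=15 S2=21 S3=21 blocked=[]
Op 5: conn=68 S1=15 S2=21 S3=16 blocked=[]
Op 6: conn=91 S1=15 S2=21 S3=16 blocked=[]
Op 7: conn=75 S1=15 S2=21 S3=0 blocked=[3]
Op 8: conn=70 S1=15 S2=21 S3=-5 blocked=[3]
Op 9: conn=70 S1=24 S2=21 S3=-5 blocked=[3]
Op 10: conn=52 S1=24 S2=3 S3=-5 blocked=[3]
Op 11: conn=44 S1=24 S2=3 S3=-13 blocked=[3]
Op 12: conn=29 S1=9 S2=3 S3=-13 blocked=[3]
Op 13: conn=29 S1=24 S2=3 S3=-13 blocked=[3]
Op 14: conn=29 S1=24 S2=3 S3=-4 blocked=[3]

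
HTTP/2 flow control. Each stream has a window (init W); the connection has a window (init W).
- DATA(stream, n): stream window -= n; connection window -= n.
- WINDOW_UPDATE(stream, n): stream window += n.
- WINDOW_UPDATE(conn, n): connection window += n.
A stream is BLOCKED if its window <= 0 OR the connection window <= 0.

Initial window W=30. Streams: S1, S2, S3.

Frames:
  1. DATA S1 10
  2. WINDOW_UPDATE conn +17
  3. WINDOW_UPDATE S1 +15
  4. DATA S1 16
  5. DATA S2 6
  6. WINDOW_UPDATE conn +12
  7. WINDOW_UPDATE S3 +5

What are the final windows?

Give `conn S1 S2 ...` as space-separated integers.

Answer: 27 19 24 35

Derivation:
Op 1: conn=20 S1=20 S2=30 S3=30 blocked=[]
Op 2: conn=37 S1=20 S2=30 S3=30 blocked=[]
Op 3: conn=37 S1=35 S2=30 S3=30 blocked=[]
Op 4: conn=21 S1=19 S2=30 S3=30 blocked=[]
Op 5: conn=15 S1=19 S2=24 S3=30 blocked=[]
Op 6: conn=27 S1=19 S2=24 S3=30 blocked=[]
Op 7: conn=27 S1=19 S2=24 S3=35 blocked=[]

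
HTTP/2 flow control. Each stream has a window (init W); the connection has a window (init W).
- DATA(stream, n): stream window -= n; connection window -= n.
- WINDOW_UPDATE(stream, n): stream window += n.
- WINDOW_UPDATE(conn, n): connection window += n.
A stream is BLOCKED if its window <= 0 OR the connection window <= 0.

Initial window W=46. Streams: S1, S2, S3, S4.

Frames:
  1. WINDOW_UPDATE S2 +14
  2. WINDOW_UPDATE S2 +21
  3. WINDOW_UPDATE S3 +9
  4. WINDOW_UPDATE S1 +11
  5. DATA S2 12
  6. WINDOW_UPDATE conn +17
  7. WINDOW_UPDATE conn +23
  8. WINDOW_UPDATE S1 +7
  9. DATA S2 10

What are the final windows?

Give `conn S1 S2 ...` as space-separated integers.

Answer: 64 64 59 55 46

Derivation:
Op 1: conn=46 S1=46 S2=60 S3=46 S4=46 blocked=[]
Op 2: conn=46 S1=46 S2=81 S3=46 S4=46 blocked=[]
Op 3: conn=46 S1=46 S2=81 S3=55 S4=46 blocked=[]
Op 4: conn=46 S1=57 S2=81 S3=55 S4=46 blocked=[]
Op 5: conn=34 S1=57 S2=69 S3=55 S4=46 blocked=[]
Op 6: conn=51 S1=57 S2=69 S3=55 S4=46 blocked=[]
Op 7: conn=74 S1=57 S2=69 S3=55 S4=46 blocked=[]
Op 8: conn=74 S1=64 S2=69 S3=55 S4=46 blocked=[]
Op 9: conn=64 S1=64 S2=59 S3=55 S4=46 blocked=[]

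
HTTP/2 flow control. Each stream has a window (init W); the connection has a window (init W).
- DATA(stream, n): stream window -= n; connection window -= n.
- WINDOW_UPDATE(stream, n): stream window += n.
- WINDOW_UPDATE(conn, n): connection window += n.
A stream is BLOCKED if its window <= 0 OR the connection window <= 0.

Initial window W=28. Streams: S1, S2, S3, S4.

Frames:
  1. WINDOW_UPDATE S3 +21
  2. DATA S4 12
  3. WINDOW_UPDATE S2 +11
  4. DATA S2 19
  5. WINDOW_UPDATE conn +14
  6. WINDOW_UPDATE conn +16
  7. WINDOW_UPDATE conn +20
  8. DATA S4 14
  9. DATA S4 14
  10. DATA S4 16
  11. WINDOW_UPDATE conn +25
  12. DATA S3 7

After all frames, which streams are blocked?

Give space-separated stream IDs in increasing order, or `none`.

Answer: S4

Derivation:
Op 1: conn=28 S1=28 S2=28 S3=49 S4=28 blocked=[]
Op 2: conn=16 S1=28 S2=28 S3=49 S4=16 blocked=[]
Op 3: conn=16 S1=28 S2=39 S3=49 S4=16 blocked=[]
Op 4: conn=-3 S1=28 S2=20 S3=49 S4=16 blocked=[1, 2, 3, 4]
Op 5: conn=11 S1=28 S2=20 S3=49 S4=16 blocked=[]
Op 6: conn=27 S1=28 S2=20 S3=49 S4=16 blocked=[]
Op 7: conn=47 S1=28 S2=20 S3=49 S4=16 blocked=[]
Op 8: conn=33 S1=28 S2=20 S3=49 S4=2 blocked=[]
Op 9: conn=19 S1=28 S2=20 S3=49 S4=-12 blocked=[4]
Op 10: conn=3 S1=28 S2=20 S3=49 S4=-28 blocked=[4]
Op 11: conn=28 S1=28 S2=20 S3=49 S4=-28 blocked=[4]
Op 12: conn=21 S1=28 S2=20 S3=42 S4=-28 blocked=[4]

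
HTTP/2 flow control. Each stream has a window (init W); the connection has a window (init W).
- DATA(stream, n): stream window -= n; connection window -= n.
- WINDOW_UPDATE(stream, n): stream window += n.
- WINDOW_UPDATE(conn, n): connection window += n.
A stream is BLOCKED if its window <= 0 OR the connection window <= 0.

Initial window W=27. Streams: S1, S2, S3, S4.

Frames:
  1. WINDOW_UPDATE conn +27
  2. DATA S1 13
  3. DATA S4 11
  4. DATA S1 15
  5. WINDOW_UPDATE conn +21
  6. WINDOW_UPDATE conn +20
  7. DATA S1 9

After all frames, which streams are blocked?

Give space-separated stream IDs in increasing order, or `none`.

Answer: S1

Derivation:
Op 1: conn=54 S1=27 S2=27 S3=27 S4=27 blocked=[]
Op 2: conn=41 S1=14 S2=27 S3=27 S4=27 blocked=[]
Op 3: conn=30 S1=14 S2=27 S3=27 S4=16 blocked=[]
Op 4: conn=15 S1=-1 S2=27 S3=27 S4=16 blocked=[1]
Op 5: conn=36 S1=-1 S2=27 S3=27 S4=16 blocked=[1]
Op 6: conn=56 S1=-1 S2=27 S3=27 S4=16 blocked=[1]
Op 7: conn=47 S1=-10 S2=27 S3=27 S4=16 blocked=[1]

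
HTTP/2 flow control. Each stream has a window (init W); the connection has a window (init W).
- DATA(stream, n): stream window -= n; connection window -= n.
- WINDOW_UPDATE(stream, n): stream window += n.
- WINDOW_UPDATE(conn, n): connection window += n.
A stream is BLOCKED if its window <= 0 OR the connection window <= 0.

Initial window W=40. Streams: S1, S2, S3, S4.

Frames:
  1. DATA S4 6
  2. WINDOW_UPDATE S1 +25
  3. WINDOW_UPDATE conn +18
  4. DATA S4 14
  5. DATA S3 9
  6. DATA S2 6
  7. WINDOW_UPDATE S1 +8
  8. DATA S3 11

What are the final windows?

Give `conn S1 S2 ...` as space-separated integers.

Answer: 12 73 34 20 20

Derivation:
Op 1: conn=34 S1=40 S2=40 S3=40 S4=34 blocked=[]
Op 2: conn=34 S1=65 S2=40 S3=40 S4=34 blocked=[]
Op 3: conn=52 S1=65 S2=40 S3=40 S4=34 blocked=[]
Op 4: conn=38 S1=65 S2=40 S3=40 S4=20 blocked=[]
Op 5: conn=29 S1=65 S2=40 S3=31 S4=20 blocked=[]
Op 6: conn=23 S1=65 S2=34 S3=31 S4=20 blocked=[]
Op 7: conn=23 S1=73 S2=34 S3=31 S4=20 blocked=[]
Op 8: conn=12 S1=73 S2=34 S3=20 S4=20 blocked=[]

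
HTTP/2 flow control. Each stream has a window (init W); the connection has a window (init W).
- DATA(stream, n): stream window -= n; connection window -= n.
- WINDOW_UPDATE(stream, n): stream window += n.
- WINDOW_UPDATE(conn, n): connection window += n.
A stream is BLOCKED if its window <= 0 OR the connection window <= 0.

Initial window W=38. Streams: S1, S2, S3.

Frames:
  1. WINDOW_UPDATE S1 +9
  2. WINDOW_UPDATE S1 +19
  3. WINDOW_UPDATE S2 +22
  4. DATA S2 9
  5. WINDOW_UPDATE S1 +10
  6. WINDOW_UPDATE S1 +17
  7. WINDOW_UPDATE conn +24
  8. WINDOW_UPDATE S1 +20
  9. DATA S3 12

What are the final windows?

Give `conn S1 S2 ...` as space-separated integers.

Op 1: conn=38 S1=47 S2=38 S3=38 blocked=[]
Op 2: conn=38 S1=66 S2=38 S3=38 blocked=[]
Op 3: conn=38 S1=66 S2=60 S3=38 blocked=[]
Op 4: conn=29 S1=66 S2=51 S3=38 blocked=[]
Op 5: conn=29 S1=76 S2=51 S3=38 blocked=[]
Op 6: conn=29 S1=93 S2=51 S3=38 blocked=[]
Op 7: conn=53 S1=93 S2=51 S3=38 blocked=[]
Op 8: conn=53 S1=113 S2=51 S3=38 blocked=[]
Op 9: conn=41 S1=113 S2=51 S3=26 blocked=[]

Answer: 41 113 51 26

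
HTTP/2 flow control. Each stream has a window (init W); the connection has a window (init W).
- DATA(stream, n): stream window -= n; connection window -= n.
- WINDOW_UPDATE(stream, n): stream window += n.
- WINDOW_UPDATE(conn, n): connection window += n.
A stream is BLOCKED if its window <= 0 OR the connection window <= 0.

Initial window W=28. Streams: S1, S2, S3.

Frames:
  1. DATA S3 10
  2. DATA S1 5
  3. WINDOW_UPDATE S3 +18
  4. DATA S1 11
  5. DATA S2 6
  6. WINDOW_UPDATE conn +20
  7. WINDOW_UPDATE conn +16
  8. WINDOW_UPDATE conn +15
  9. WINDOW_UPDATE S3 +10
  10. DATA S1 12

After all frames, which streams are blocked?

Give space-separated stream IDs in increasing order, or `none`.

Answer: S1

Derivation:
Op 1: conn=18 S1=28 S2=28 S3=18 blocked=[]
Op 2: conn=13 S1=23 S2=28 S3=18 blocked=[]
Op 3: conn=13 S1=23 S2=28 S3=36 blocked=[]
Op 4: conn=2 S1=12 S2=28 S3=36 blocked=[]
Op 5: conn=-4 S1=12 S2=22 S3=36 blocked=[1, 2, 3]
Op 6: conn=16 S1=12 S2=22 S3=36 blocked=[]
Op 7: conn=32 S1=12 S2=22 S3=36 blocked=[]
Op 8: conn=47 S1=12 S2=22 S3=36 blocked=[]
Op 9: conn=47 S1=12 S2=22 S3=46 blocked=[]
Op 10: conn=35 S1=0 S2=22 S3=46 blocked=[1]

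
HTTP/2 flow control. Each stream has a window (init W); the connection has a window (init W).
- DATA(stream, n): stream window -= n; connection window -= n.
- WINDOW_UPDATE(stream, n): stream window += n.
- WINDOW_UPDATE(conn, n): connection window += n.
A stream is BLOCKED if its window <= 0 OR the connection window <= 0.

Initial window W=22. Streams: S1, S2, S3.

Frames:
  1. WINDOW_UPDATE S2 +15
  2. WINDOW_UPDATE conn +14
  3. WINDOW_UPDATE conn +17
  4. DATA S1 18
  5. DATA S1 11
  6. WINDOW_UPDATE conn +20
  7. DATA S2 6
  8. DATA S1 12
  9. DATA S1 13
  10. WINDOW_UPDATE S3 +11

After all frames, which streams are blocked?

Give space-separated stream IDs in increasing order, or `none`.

Answer: S1

Derivation:
Op 1: conn=22 S1=22 S2=37 S3=22 blocked=[]
Op 2: conn=36 S1=22 S2=37 S3=22 blocked=[]
Op 3: conn=53 S1=22 S2=37 S3=22 blocked=[]
Op 4: conn=35 S1=4 S2=37 S3=22 blocked=[]
Op 5: conn=24 S1=-7 S2=37 S3=22 blocked=[1]
Op 6: conn=44 S1=-7 S2=37 S3=22 blocked=[1]
Op 7: conn=38 S1=-7 S2=31 S3=22 blocked=[1]
Op 8: conn=26 S1=-19 S2=31 S3=22 blocked=[1]
Op 9: conn=13 S1=-32 S2=31 S3=22 blocked=[1]
Op 10: conn=13 S1=-32 S2=31 S3=33 blocked=[1]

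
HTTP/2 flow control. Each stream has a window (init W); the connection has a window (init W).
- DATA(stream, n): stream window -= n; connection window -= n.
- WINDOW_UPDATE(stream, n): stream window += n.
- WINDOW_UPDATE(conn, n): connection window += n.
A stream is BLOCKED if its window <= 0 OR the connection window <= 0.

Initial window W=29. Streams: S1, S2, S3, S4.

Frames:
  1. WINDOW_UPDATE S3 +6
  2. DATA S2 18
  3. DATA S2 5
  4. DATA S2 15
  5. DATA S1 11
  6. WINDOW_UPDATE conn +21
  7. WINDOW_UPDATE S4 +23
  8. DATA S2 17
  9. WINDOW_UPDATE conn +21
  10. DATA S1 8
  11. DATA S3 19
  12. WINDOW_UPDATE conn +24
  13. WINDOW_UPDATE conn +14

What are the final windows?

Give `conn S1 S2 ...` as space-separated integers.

Answer: 16 10 -26 16 52

Derivation:
Op 1: conn=29 S1=29 S2=29 S3=35 S4=29 blocked=[]
Op 2: conn=11 S1=29 S2=11 S3=35 S4=29 blocked=[]
Op 3: conn=6 S1=29 S2=6 S3=35 S4=29 blocked=[]
Op 4: conn=-9 S1=29 S2=-9 S3=35 S4=29 blocked=[1, 2, 3, 4]
Op 5: conn=-20 S1=18 S2=-9 S3=35 S4=29 blocked=[1, 2, 3, 4]
Op 6: conn=1 S1=18 S2=-9 S3=35 S4=29 blocked=[2]
Op 7: conn=1 S1=18 S2=-9 S3=35 S4=52 blocked=[2]
Op 8: conn=-16 S1=18 S2=-26 S3=35 S4=52 blocked=[1, 2, 3, 4]
Op 9: conn=5 S1=18 S2=-26 S3=35 S4=52 blocked=[2]
Op 10: conn=-3 S1=10 S2=-26 S3=35 S4=52 blocked=[1, 2, 3, 4]
Op 11: conn=-22 S1=10 S2=-26 S3=16 S4=52 blocked=[1, 2, 3, 4]
Op 12: conn=2 S1=10 S2=-26 S3=16 S4=52 blocked=[2]
Op 13: conn=16 S1=10 S2=-26 S3=16 S4=52 blocked=[2]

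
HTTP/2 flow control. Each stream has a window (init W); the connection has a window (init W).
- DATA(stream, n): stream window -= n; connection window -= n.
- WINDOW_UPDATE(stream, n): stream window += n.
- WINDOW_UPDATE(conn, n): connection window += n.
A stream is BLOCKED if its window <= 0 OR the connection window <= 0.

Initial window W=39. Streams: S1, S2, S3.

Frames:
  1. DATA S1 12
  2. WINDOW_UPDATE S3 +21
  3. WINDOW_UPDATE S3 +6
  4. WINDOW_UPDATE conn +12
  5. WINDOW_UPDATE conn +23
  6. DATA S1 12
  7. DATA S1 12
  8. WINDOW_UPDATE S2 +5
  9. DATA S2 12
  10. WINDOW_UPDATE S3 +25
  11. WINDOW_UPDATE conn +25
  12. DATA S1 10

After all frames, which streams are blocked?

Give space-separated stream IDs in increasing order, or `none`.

Op 1: conn=27 S1=27 S2=39 S3=39 blocked=[]
Op 2: conn=27 S1=27 S2=39 S3=60 blocked=[]
Op 3: conn=27 S1=27 S2=39 S3=66 blocked=[]
Op 4: conn=39 S1=27 S2=39 S3=66 blocked=[]
Op 5: conn=62 S1=27 S2=39 S3=66 blocked=[]
Op 6: conn=50 S1=15 S2=39 S3=66 blocked=[]
Op 7: conn=38 S1=3 S2=39 S3=66 blocked=[]
Op 8: conn=38 S1=3 S2=44 S3=66 blocked=[]
Op 9: conn=26 S1=3 S2=32 S3=66 blocked=[]
Op 10: conn=26 S1=3 S2=32 S3=91 blocked=[]
Op 11: conn=51 S1=3 S2=32 S3=91 blocked=[]
Op 12: conn=41 S1=-7 S2=32 S3=91 blocked=[1]

Answer: S1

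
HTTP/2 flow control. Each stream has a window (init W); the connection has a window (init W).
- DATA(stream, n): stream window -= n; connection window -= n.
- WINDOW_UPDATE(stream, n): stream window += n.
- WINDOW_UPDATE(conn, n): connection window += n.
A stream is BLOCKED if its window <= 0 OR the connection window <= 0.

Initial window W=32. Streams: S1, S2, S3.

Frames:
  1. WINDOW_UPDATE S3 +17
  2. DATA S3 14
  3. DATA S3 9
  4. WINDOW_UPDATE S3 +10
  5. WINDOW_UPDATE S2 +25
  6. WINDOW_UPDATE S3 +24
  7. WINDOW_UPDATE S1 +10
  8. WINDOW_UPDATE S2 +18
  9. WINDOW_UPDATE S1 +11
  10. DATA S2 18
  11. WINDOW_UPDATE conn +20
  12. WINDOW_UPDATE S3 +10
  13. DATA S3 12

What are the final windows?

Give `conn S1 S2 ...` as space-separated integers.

Op 1: conn=32 S1=32 S2=32 S3=49 blocked=[]
Op 2: conn=18 S1=32 S2=32 S3=35 blocked=[]
Op 3: conn=9 S1=32 S2=32 S3=26 blocked=[]
Op 4: conn=9 S1=32 S2=32 S3=36 blocked=[]
Op 5: conn=9 S1=32 S2=57 S3=36 blocked=[]
Op 6: conn=9 S1=32 S2=57 S3=60 blocked=[]
Op 7: conn=9 S1=42 S2=57 S3=60 blocked=[]
Op 8: conn=9 S1=42 S2=75 S3=60 blocked=[]
Op 9: conn=9 S1=53 S2=75 S3=60 blocked=[]
Op 10: conn=-9 S1=53 S2=57 S3=60 blocked=[1, 2, 3]
Op 11: conn=11 S1=53 S2=57 S3=60 blocked=[]
Op 12: conn=11 S1=53 S2=57 S3=70 blocked=[]
Op 13: conn=-1 S1=53 S2=57 S3=58 blocked=[1, 2, 3]

Answer: -1 53 57 58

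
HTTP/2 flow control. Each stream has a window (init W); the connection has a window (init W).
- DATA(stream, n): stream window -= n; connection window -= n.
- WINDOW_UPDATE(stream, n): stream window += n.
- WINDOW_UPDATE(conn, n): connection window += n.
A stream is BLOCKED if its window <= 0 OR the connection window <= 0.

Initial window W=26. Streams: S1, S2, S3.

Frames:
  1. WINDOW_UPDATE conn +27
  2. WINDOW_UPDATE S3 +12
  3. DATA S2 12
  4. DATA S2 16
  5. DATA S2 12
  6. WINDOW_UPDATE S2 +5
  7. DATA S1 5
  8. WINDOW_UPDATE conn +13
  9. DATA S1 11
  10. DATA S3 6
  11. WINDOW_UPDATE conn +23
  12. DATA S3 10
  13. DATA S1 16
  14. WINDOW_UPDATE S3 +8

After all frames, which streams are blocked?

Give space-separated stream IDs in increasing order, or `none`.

Answer: S1 S2

Derivation:
Op 1: conn=53 S1=26 S2=26 S3=26 blocked=[]
Op 2: conn=53 S1=26 S2=26 S3=38 blocked=[]
Op 3: conn=41 S1=26 S2=14 S3=38 blocked=[]
Op 4: conn=25 S1=26 S2=-2 S3=38 blocked=[2]
Op 5: conn=13 S1=26 S2=-14 S3=38 blocked=[2]
Op 6: conn=13 S1=26 S2=-9 S3=38 blocked=[2]
Op 7: conn=8 S1=21 S2=-9 S3=38 blocked=[2]
Op 8: conn=21 S1=21 S2=-9 S3=38 blocked=[2]
Op 9: conn=10 S1=10 S2=-9 S3=38 blocked=[2]
Op 10: conn=4 S1=10 S2=-9 S3=32 blocked=[2]
Op 11: conn=27 S1=10 S2=-9 S3=32 blocked=[2]
Op 12: conn=17 S1=10 S2=-9 S3=22 blocked=[2]
Op 13: conn=1 S1=-6 S2=-9 S3=22 blocked=[1, 2]
Op 14: conn=1 S1=-6 S2=-9 S3=30 blocked=[1, 2]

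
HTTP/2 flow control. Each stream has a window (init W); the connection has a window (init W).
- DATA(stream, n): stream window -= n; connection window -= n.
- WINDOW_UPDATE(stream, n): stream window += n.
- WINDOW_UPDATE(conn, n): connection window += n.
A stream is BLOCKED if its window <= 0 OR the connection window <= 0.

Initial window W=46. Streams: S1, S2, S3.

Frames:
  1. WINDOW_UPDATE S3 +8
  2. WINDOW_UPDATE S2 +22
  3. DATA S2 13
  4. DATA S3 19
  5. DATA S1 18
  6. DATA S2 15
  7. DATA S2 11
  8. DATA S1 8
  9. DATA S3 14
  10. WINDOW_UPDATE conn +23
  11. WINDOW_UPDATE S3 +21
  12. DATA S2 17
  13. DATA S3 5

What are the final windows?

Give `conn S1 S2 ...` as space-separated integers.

Op 1: conn=46 S1=46 S2=46 S3=54 blocked=[]
Op 2: conn=46 S1=46 S2=68 S3=54 blocked=[]
Op 3: conn=33 S1=46 S2=55 S3=54 blocked=[]
Op 4: conn=14 S1=46 S2=55 S3=35 blocked=[]
Op 5: conn=-4 S1=28 S2=55 S3=35 blocked=[1, 2, 3]
Op 6: conn=-19 S1=28 S2=40 S3=35 blocked=[1, 2, 3]
Op 7: conn=-30 S1=28 S2=29 S3=35 blocked=[1, 2, 3]
Op 8: conn=-38 S1=20 S2=29 S3=35 blocked=[1, 2, 3]
Op 9: conn=-52 S1=20 S2=29 S3=21 blocked=[1, 2, 3]
Op 10: conn=-29 S1=20 S2=29 S3=21 blocked=[1, 2, 3]
Op 11: conn=-29 S1=20 S2=29 S3=42 blocked=[1, 2, 3]
Op 12: conn=-46 S1=20 S2=12 S3=42 blocked=[1, 2, 3]
Op 13: conn=-51 S1=20 S2=12 S3=37 blocked=[1, 2, 3]

Answer: -51 20 12 37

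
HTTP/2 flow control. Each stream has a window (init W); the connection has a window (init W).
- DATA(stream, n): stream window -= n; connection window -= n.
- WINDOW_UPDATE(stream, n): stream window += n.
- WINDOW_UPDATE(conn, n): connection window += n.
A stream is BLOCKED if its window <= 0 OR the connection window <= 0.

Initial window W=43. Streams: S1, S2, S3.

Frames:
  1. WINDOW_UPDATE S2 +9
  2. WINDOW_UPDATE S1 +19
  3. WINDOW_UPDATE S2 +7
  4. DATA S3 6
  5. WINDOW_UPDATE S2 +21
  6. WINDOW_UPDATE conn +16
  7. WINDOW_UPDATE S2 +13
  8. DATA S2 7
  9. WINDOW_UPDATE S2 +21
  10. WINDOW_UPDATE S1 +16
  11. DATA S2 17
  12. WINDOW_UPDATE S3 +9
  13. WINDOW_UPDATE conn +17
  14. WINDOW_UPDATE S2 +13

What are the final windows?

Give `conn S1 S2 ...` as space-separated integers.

Answer: 46 78 103 46

Derivation:
Op 1: conn=43 S1=43 S2=52 S3=43 blocked=[]
Op 2: conn=43 S1=62 S2=52 S3=43 blocked=[]
Op 3: conn=43 S1=62 S2=59 S3=43 blocked=[]
Op 4: conn=37 S1=62 S2=59 S3=37 blocked=[]
Op 5: conn=37 S1=62 S2=80 S3=37 blocked=[]
Op 6: conn=53 S1=62 S2=80 S3=37 blocked=[]
Op 7: conn=53 S1=62 S2=93 S3=37 blocked=[]
Op 8: conn=46 S1=62 S2=86 S3=37 blocked=[]
Op 9: conn=46 S1=62 S2=107 S3=37 blocked=[]
Op 10: conn=46 S1=78 S2=107 S3=37 blocked=[]
Op 11: conn=29 S1=78 S2=90 S3=37 blocked=[]
Op 12: conn=29 S1=78 S2=90 S3=46 blocked=[]
Op 13: conn=46 S1=78 S2=90 S3=46 blocked=[]
Op 14: conn=46 S1=78 S2=103 S3=46 blocked=[]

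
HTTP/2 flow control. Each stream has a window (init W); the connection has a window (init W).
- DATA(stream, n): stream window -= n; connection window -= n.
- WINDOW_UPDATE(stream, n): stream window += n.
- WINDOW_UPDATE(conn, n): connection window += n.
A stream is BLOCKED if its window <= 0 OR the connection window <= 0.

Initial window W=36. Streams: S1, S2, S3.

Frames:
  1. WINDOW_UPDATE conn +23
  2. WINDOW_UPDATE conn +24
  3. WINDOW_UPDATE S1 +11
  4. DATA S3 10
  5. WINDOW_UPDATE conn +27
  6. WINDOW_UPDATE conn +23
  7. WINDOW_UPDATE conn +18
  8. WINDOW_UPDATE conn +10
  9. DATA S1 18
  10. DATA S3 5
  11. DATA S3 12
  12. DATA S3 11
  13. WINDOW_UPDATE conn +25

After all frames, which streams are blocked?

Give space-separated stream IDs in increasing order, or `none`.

Op 1: conn=59 S1=36 S2=36 S3=36 blocked=[]
Op 2: conn=83 S1=36 S2=36 S3=36 blocked=[]
Op 3: conn=83 S1=47 S2=36 S3=36 blocked=[]
Op 4: conn=73 S1=47 S2=36 S3=26 blocked=[]
Op 5: conn=100 S1=47 S2=36 S3=26 blocked=[]
Op 6: conn=123 S1=47 S2=36 S3=26 blocked=[]
Op 7: conn=141 S1=47 S2=36 S3=26 blocked=[]
Op 8: conn=151 S1=47 S2=36 S3=26 blocked=[]
Op 9: conn=133 S1=29 S2=36 S3=26 blocked=[]
Op 10: conn=128 S1=29 S2=36 S3=21 blocked=[]
Op 11: conn=116 S1=29 S2=36 S3=9 blocked=[]
Op 12: conn=105 S1=29 S2=36 S3=-2 blocked=[3]
Op 13: conn=130 S1=29 S2=36 S3=-2 blocked=[3]

Answer: S3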